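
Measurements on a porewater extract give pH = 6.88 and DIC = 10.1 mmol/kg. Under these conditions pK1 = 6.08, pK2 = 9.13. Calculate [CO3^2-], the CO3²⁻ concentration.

α₂ = 1 / (1 + [H⁺]/K2 + [H⁺]²/(K1K2)) = 1 / (1 + 10^+2.25 + 10^+1.45)
   = 1 / (1 + 177.83 + 28.184) = 1/207.01 = 0.004831
[CO3²⁻] = α₂ × DIC = 0.004831 × 10.1 = 0.0488 mmol/kg

[CO3²⁻] = 0.0488 mmol/kg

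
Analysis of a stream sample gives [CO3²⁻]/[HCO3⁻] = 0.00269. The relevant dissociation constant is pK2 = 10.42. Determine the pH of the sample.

pH = 7.85

From K2 = [H⁺][CO3²⁻]/[HCO3⁻]:  pH = pK2 + log₁₀([CO3²⁻]/[HCO3⁻])
log₁₀(0.00269) = -2.570
pH = 10.42 + (-2.570) = 7.85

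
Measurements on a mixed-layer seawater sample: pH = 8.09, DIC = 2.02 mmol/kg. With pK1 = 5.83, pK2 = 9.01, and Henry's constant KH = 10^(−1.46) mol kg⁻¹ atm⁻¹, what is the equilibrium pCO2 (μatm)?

α₀ = 1 / (1 + K1/[H⁺] + K1K2/[H⁺]²) = 1 / (1 + 10^+2.26 + 10^+1.34)
   = 1 / (1 + 181.97 + 21.878) = 1/204.85 = 0.004882
[CO2*] = α₀ × DIC = 0.004882 × 2.02 = 0.009861 mmol/kg = 9.861 μmol/kg
pCO2 = [CO2*]/KH = 9.861×10^-6 / 3.467×10^-2 = 284 μatm

pCO2 = 284 μatm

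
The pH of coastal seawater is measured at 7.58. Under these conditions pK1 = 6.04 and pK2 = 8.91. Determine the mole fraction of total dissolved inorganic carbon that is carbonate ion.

α₂ = 0.0435

α₂ = 1 / (1 + [H⁺]/K2 + [H⁺]²/(K1K2)) = 1 / (1 + 10^+1.33 + 10^-0.21)
   = 1 / (1 + 21.380 + 0.61660) = 1/22.996 = 0.04349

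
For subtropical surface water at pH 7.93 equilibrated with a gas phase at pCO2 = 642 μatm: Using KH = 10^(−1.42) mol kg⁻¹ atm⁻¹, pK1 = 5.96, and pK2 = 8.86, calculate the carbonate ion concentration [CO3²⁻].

[CO2*] = KH · pCO2 = 10^(−1.42) × 642×10^-6 = 2.441×10^-5 mol/kg
α₀ = 1/(1 + K1/[H⁺] + K1K2/[H⁺]²) = 1/(1 + 10^+1.97 + 10^+1.04) = 0.009498
DIC = [CO2*]/α₀ = 2.441×10^-5 / 0.009498 = 2.570 mmol/kg
[CO3²⁻] = α₂·DIC; α₂ = 0.1041, so [CO3²⁻] = 0.1041 × 2.570 = 0.268 mmol/kg

[CO3²⁻] = 0.268 mmol/kg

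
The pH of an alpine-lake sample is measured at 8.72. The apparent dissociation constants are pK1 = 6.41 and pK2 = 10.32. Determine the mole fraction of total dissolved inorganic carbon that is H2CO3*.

α₀ = 1 / (1 + K1/[H⁺] + K1K2/[H⁺]²) = 1 / (1 + 10^+2.31 + 10^+0.71)
   = 1 / (1 + 204.17 + 5.1286) = 1/210.30 = 0.004755

α₀ = 0.00476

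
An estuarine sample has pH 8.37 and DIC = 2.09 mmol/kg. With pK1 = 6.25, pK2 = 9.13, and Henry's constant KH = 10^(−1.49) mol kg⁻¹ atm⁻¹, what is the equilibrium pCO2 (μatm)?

pCO2 = 415 μatm

α₀ = 1 / (1 + K1/[H⁺] + K1K2/[H⁺]²) = 1 / (1 + 10^+2.12 + 10^+1.36)
   = 1 / (1 + 131.83 + 22.909) = 1/155.73 = 0.006421
[CO2*] = α₀ × DIC = 0.006421 × 2.09 = 0.01342 mmol/kg = 13.42 μmol/kg
pCO2 = [CO2*]/KH = 1.342×10^-5 / 3.236×10^-2 = 415 μatm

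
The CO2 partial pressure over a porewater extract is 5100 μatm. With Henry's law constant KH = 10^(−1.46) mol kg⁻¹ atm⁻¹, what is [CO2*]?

KH = 10^(−1.46) = 3.467×10^-2 mol kg⁻¹ atm⁻¹
[CO2*] = KH · pCO2 = 3.467×10^-2 × 5100×10^-6 atm = 1.77×10^-4 mol/kg

[CO2*] = 177 μmol/kg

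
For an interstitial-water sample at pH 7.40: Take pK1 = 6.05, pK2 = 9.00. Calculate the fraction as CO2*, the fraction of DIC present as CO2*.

α₀ = 1 / (1 + K1/[H⁺] + K1K2/[H⁺]²) = 1 / (1 + 10^+1.35 + 10^-0.25)
   = 1 / (1 + 22.387 + 0.56234) = 1/23.950 = 0.04175

α₀ = 0.0418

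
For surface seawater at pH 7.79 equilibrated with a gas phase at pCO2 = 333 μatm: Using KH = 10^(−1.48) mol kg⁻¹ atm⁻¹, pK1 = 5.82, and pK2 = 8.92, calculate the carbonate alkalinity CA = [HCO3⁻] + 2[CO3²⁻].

CA = 1.18 mmol/kg

[CO2*] = KH · pCO2 = 10^(−1.48) × 333×10^-6 = 1.103×10^-5 mol/kg
α₀ = 1/(1 + K1/[H⁺] + K1K2/[H⁺]²) = 1/(1 + 10^+1.97 + 10^+0.84) = 0.009877
DIC = [CO2*]/α₀ = 1.103×10^-5 / 0.009877 = 1.116 mmol/kg
CA = (α₁ + 2α₂)·DIC = (0.9218 + 2×0.06833) × 1.116 = 1.18 mmol/kg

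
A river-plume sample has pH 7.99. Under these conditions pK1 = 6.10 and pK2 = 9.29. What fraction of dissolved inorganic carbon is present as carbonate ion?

α₂ = 0.0471

α₂ = 1 / (1 + [H⁺]/K2 + [H⁺]²/(K1K2)) = 1 / (1 + 10^+1.30 + 10^-0.59)
   = 1 / (1 + 19.953 + 0.25704) = 1/21.210 = 0.04715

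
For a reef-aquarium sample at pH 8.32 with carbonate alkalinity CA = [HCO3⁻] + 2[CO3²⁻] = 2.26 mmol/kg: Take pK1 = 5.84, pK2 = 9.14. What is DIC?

DIC = 2.00 mmol/kg

CA = [HCO3⁻] + 2[CO3²⁻] = (α₁ + 2α₂)·DIC
At pH 8.32: [H⁺]/K1 = 10^-2.48 = 0.0033113, K2/[H⁺] = 10^-0.82 = 0.15136
α₁ = 1/(1 + 0.0033113 + 0.15136) = 1/1.1547 = 0.8661; α₂ = α₁·K2/[H⁺] = 0.1311
α₁ + 2α₂ = 1.1282
DIC = CA / (α₁ + 2α₂) = 2.26 / 1.1282 = 2.00 mmol/kg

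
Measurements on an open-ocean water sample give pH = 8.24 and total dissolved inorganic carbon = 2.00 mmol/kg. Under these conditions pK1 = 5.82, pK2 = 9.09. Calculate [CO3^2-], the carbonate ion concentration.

α₂ = 1 / (1 + [H⁺]/K2 + [H⁺]²/(K1K2)) = 1 / (1 + 10^+0.85 + 10^-1.57)
   = 1 / (1 + 7.0795 + 0.026915) = 1/8.1064 = 0.1234
[CO3²⁻] = α₂ × DIC = 0.1234 × 2.00 = 0.247 mmol/kg

[CO3²⁻] = 0.247 mmol/kg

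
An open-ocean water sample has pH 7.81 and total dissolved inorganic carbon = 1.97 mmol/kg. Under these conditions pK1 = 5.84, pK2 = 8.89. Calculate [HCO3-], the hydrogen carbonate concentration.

α₁ = 1 / (1 + [H⁺]/K1 + K2/[H⁺]) = 1 / (1 + 10^-1.97 + 10^-1.08)
   = 1 / (1 + 0.010715 + 0.083176) = 1/1.0939 = 0.9142
[HCO3⁻] = α₁ × DIC = 0.9142 × 1.97 = 1.80 mmol/kg

[HCO3⁻] = 1.80 mmol/kg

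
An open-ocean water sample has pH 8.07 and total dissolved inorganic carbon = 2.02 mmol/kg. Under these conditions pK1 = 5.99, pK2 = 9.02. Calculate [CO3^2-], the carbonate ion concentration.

α₂ = 1 / (1 + [H⁺]/K2 + [H⁺]²/(K1K2)) = 1 / (1 + 10^+0.95 + 10^-1.13)
   = 1 / (1 + 8.9125 + 0.074131) = 1/9.9866 = 0.1001
[CO3²⁻] = α₂ × DIC = 0.1001 × 2.02 = 0.202 mmol/kg

[CO3²⁻] = 0.202 mmol/kg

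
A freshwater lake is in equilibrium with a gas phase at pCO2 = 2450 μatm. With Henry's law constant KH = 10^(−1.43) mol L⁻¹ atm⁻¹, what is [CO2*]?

[CO2*] = 91.0 μmol/L

KH = 10^(−1.43) = 3.715×10^-2 mol L⁻¹ atm⁻¹
[CO2*] = KH · pCO2 = 3.715×10^-2 × 2450×10^-6 atm = 9.10×10^-5 mol/L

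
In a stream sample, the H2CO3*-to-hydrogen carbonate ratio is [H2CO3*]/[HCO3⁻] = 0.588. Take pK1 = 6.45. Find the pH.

pH = 6.68

From K1 = [H⁺][HCO3⁻]/[H2CO3*]:  pH = pK1 − log₁₀([H2CO3*]/[HCO3⁻])
log₁₀(0.588) = -0.231
pH = 6.45 − (-0.231) = 6.68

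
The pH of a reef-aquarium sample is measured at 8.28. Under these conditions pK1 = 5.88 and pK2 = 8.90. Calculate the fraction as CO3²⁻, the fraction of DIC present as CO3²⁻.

α₂ = 0.193

α₂ = 1 / (1 + [H⁺]/K2 + [H⁺]²/(K1K2)) = 1 / (1 + 10^+0.62 + 10^-1.78)
   = 1 / (1 + 4.1687 + 0.016596) = 1/5.1853 = 0.1929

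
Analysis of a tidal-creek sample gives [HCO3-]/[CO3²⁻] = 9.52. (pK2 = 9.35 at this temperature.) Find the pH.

From K2 = [H⁺][CO3²⁻]/[HCO3-]:  pH = pK2 − log₁₀([HCO3-]/[CO3²⁻])
log₁₀(9.52) = +0.979
pH = 9.35 − (+0.979) = 8.37

pH = 8.37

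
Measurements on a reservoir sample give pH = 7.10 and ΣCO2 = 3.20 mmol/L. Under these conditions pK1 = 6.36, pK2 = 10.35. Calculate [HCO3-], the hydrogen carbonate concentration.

α₁ = 1 / (1 + [H⁺]/K1 + K2/[H⁺]) = 1 / (1 + 10^-0.74 + 10^-3.25)
   = 1 / (1 + 0.18197 + 0.00056234) = 1/1.1825 = 0.8456
[HCO3⁻] = α₁ × DIC = 0.8456 × 3.20 = 2.71 mmol/L

[HCO3⁻] = 2.71 mmol/L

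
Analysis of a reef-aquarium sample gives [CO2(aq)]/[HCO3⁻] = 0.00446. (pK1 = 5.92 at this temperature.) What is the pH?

pH = 8.27

From K1 = [H⁺][HCO3⁻]/[CO2(aq)]:  pH = pK1 − log₁₀([CO2(aq)]/[HCO3⁻])
log₁₀(0.00446) = -2.351
pH = 5.92 − (-2.351) = 8.27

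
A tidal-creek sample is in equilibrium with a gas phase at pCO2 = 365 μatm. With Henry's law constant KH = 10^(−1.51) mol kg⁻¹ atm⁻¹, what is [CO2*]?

[CO2*] = 11.3 μmol/kg

KH = 10^(−1.51) = 3.090×10^-2 mol kg⁻¹ atm⁻¹
[CO2*] = KH · pCO2 = 3.090×10^-2 × 365×10^-6 atm = 1.13×10^-5 mol/kg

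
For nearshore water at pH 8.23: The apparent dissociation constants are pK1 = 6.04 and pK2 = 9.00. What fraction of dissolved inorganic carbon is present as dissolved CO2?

α₀ = 0.00549

α₀ = 1 / (1 + K1/[H⁺] + K1K2/[H⁺]²) = 1 / (1 + 10^+2.19 + 10^+1.42)
   = 1 / (1 + 154.88 + 26.303) = 1/182.18 = 0.005489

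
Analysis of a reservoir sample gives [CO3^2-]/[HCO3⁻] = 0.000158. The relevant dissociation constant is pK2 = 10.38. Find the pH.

From K2 = [H⁺][CO3^2-]/[HCO3⁻]:  pH = pK2 + log₁₀([CO3^2-]/[HCO3⁻])
log₁₀(0.000158) = -3.801
pH = 10.38 + (-3.801) = 6.58

pH = 6.58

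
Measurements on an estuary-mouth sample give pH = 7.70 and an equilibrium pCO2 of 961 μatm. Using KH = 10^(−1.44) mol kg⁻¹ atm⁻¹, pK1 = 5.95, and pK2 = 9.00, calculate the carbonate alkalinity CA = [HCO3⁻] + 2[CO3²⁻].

[CO2*] = KH · pCO2 = 10^(−1.44) × 961×10^-6 = 3.489×10^-5 mol/kg
α₀ = 1/(1 + K1/[H⁺] + K1K2/[H⁺]²) = 1/(1 + 10^+1.75 + 10^+0.45) = 0.01665
DIC = [CO2*]/α₀ = 3.489×10^-5 / 0.01665 = 2.095 mmol/kg
CA = (α₁ + 2α₂)·DIC = (0.9364 + 2×0.04693) × 2.095 = 2.16 mmol/kg

CA = 2.16 mmol/kg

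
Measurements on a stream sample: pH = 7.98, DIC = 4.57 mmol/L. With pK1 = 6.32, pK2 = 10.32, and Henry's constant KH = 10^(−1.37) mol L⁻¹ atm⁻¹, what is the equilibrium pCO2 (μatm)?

pCO2 = 2280 μatm

α₀ = 1 / (1 + K1/[H⁺] + K1K2/[H⁺]²) = 1 / (1 + 10^+1.66 + 10^-0.68)
   = 1 / (1 + 45.709 + 0.20893) = 1/46.918 = 0.02131
[CO2*] = α₀ × DIC = 0.02131 × 4.57 = 0.09740 mmol/L
pCO2 = [CO2*]/KH = 9.740×10^-5 / 4.266×10^-2 = 2280 μatm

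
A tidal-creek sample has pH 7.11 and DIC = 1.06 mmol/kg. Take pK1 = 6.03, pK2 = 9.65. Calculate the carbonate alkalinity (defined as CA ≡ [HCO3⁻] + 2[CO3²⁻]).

CA = 0.982 mmol/kg

CA = [HCO3⁻] + 2[CO3²⁻] = (α₁ + 2α₂)·DIC
At pH 7.11: [H⁺]/K1 = 10^-1.08 = 0.083176, K2/[H⁺] = 10^-2.54 = 0.0028840
α₁ = 1/(1 + 0.083176 + 0.0028840) = 1/1.0861 = 0.9208; α₂ = α₁·K2/[H⁺] = 0.002655
α₁ + 2α₂ = 0.9261
CA = 0.9261 × 1.06 = 0.982 mmol/kg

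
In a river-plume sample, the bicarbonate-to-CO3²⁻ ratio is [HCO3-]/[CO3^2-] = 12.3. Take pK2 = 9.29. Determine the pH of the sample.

pH = 8.20

From K2 = [H⁺][CO3^2-]/[HCO3-]:  pH = pK2 − log₁₀([HCO3-]/[CO3^2-])
log₁₀(12.3) = +1.090
pH = 9.29 − (+1.090) = 8.20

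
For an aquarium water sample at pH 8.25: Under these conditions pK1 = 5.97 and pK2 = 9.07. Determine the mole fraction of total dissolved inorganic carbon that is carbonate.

α₂ = 0.131

α₂ = 1 / (1 + [H⁺]/K2 + [H⁺]²/(K1K2)) = 1 / (1 + 10^+0.82 + 10^-1.46)
   = 1 / (1 + 6.6069 + 0.034674) = 1/7.6416 = 0.1309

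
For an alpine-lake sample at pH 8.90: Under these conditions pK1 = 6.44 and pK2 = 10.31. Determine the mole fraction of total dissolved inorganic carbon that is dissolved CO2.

α₀ = 0.00333

α₀ = 1 / (1 + K1/[H⁺] + K1K2/[H⁺]²) = 1 / (1 + 10^+2.46 + 10^+1.05)
   = 1 / (1 + 288.40 + 11.220) = 1/300.62 = 0.003326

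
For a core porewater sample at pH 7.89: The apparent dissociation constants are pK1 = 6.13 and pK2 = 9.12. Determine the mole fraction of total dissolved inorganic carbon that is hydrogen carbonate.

α₁ = 1 / (1 + [H⁺]/K1 + K2/[H⁺]) = 1 / (1 + 10^-1.76 + 10^-1.23)
   = 1 / (1 + 0.017378 + 0.058884) = 1/1.0763 = 0.9291

α₁ = 0.929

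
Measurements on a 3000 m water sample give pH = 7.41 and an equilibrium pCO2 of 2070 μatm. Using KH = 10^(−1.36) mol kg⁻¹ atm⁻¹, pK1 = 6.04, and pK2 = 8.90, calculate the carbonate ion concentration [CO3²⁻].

[CO2*] = KH · pCO2 = 10^(−1.36) × 2070×10^-6 = 9.036×10^-5 mol/kg
α₀ = 1/(1 + K1/[H⁺] + K1K2/[H⁺]²) = 1/(1 + 10^+1.37 + 10^-0.12) = 0.03968
DIC = [CO2*]/α₀ = 9.036×10^-5 / 0.03968 = 2.277 mmol/kg
[CO3²⁻] = α₂·DIC; α₂ = 0.03010, so [CO3²⁻] = 0.03010 × 2.277 = 0.0685 mmol/kg

[CO3²⁻] = 0.0685 mmol/kg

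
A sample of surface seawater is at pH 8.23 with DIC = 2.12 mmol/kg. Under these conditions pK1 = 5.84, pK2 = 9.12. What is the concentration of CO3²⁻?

α₂ = 1 / (1 + [H⁺]/K2 + [H⁺]²/(K1K2)) = 1 / (1 + 10^+0.89 + 10^-1.50)
   = 1 / (1 + 7.7625 + 0.031623) = 1/8.7941 = 0.1137
[CO3²⁻] = α₂ × DIC = 0.1137 × 2.12 = 0.241 mmol/kg

[CO3²⁻] = 0.241 mmol/kg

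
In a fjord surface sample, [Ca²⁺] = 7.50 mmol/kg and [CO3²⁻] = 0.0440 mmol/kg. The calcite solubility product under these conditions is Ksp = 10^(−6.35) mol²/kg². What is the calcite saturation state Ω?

Ω = 0.739

Ksp = 10^(−6.35) = 4.467×10^-7
Ω = [Ca²⁺][CO3²⁻]/Ksp = (7.50×10^-3)(0.0440×10^-3) / 4.467×10^-7 = 0.739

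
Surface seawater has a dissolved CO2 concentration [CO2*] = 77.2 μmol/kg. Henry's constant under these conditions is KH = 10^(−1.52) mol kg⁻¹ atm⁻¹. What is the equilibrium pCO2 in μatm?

pCO2 = 2560 μatm

KH = 10^(−1.52) = 3.020×10^-2 mol kg⁻¹ atm⁻¹
pCO2 = [CO2*]/KH = 77.2×10^-6 / 3.020×10^-2 = 2.56×10^-3 atm = 2560 μatm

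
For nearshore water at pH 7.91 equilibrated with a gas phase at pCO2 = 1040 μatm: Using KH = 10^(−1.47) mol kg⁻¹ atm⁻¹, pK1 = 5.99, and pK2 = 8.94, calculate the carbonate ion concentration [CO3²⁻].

[CO3²⁻] = 0.274 mmol/kg

[CO2*] = KH · pCO2 = 10^(−1.47) × 1040×10^-6 = 3.524×10^-5 mol/kg
α₀ = 1/(1 + K1/[H⁺] + K1K2/[H⁺]²) = 1/(1 + 10^+1.92 + 10^+0.89) = 0.01088
DIC = [CO2*]/α₀ = 3.524×10^-5 / 0.01088 = 3.240 mmol/kg
[CO3²⁻] = α₂·DIC; α₂ = 0.08443, so [CO3²⁻] = 0.08443 × 3.240 = 0.274 mmol/kg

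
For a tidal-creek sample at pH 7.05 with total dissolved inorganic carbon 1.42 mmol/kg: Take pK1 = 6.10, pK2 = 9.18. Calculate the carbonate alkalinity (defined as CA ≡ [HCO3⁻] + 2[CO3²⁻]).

CA = [HCO3⁻] + 2[CO3²⁻] = (α₁ + 2α₂)·DIC
At pH 7.05: [H⁺]/K1 = 10^-0.95 = 0.11220, K2/[H⁺] = 10^-2.13 = 0.0074131
α₁ = 1/(1 + 0.11220 + 0.0074131) = 1/1.1196 = 0.8932; α₂ = α₁·K2/[H⁺] = 0.006621
α₁ + 2α₂ = 0.9064
CA = 0.9064 × 1.42 = 1.29 mmol/kg

CA = 1.29 mmol/kg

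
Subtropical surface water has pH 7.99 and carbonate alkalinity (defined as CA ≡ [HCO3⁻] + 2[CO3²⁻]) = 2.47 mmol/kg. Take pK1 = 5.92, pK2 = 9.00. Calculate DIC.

CA = [HCO3⁻] + 2[CO3²⁻] = (α₁ + 2α₂)·DIC
At pH 7.99: [H⁺]/K1 = 10^-2.07 = 0.0085114, K2/[H⁺] = 10^-1.01 = 0.097724
α₁ = 1/(1 + 0.0085114 + 0.097724) = 1/1.1062 = 0.9040; α₂ = α₁·K2/[H⁺] = 0.08834
α₁ + 2α₂ = 1.0806
DIC = CA / (α₁ + 2α₂) = 2.47 / 1.0806 = 2.29 mmol/kg

DIC = 2.29 mmol/kg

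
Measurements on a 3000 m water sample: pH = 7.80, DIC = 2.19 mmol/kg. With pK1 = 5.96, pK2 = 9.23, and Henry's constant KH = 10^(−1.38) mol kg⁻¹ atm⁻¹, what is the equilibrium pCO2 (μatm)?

pCO2 = 722 μatm

α₀ = 1 / (1 + K1/[H⁺] + K1K2/[H⁺]²) = 1 / (1 + 10^+1.84 + 10^+0.41)
   = 1 / (1 + 69.183 + 2.5704) = 1/72.753 = 0.01375
[CO2*] = α₀ × DIC = 0.01375 × 2.19 = 0.03010 mmol/kg
pCO2 = [CO2*]/KH = 3.010×10^-5 / 4.169×10^-2 = 722 μatm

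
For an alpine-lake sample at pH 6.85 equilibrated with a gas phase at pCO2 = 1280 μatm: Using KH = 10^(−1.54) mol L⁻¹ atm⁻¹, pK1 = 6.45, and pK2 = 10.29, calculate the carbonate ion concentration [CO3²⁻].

[CO2*] = KH · pCO2 = 10^(−1.54) × 1280×10^-6 = 3.692×10^-5 mol/L
α₀ = 1/(1 + K1/[H⁺] + K1K2/[H⁺]²) = 1/(1 + 10^+0.40 + 10^-3.04) = 0.2847
DIC = [CO2*]/α₀ = 3.692×10^-5 / 0.2847 = 0.1297 mmol/L
[CO3²⁻] = α₂·DIC; α₂ = 0.0002596, so [CO3²⁻] = 0.0002596 × 0.1297 = 3.37×10^-5 mmol/L = 0.0337 μmol/L

[CO3²⁻] = 0.0337 μmol/L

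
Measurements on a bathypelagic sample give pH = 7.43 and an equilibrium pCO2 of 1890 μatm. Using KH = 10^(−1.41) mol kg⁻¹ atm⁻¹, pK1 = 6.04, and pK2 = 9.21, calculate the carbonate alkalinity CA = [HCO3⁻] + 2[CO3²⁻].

CA = 1.86 mmol/kg

[CO2*] = KH · pCO2 = 10^(−1.41) × 1890×10^-6 = 7.353×10^-5 mol/kg
α₀ = 1/(1 + K1/[H⁺] + K1K2/[H⁺]²) = 1/(1 + 10^+1.39 + 10^-0.39) = 0.03853
DIC = [CO2*]/α₀ = 7.353×10^-5 / 0.03853 = 1.908 mmol/kg
CA = (α₁ + 2α₂)·DIC = (0.9458 + 2×0.01570) × 1.908 = 1.86 mmol/kg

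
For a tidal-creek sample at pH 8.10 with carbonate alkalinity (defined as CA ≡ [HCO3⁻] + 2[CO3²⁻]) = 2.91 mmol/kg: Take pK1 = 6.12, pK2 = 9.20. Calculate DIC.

CA = [HCO3⁻] + 2[CO3²⁻] = (α₁ + 2α₂)·DIC
At pH 8.10: [H⁺]/K1 = 10^-1.98 = 0.010471, K2/[H⁺] = 10^-1.10 = 0.079433
α₁ = 1/(1 + 0.010471 + 0.079433) = 1/1.0899 = 0.9175; α₂ = α₁·K2/[H⁺] = 0.07288
α₁ + 2α₂ = 1.0633
DIC = CA / (α₁ + 2α₂) = 2.91 / 1.0633 = 2.74 mmol/kg

DIC = 2.74 mmol/kg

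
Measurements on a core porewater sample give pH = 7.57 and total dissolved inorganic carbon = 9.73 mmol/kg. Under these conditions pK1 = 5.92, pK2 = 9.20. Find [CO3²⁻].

α₂ = 1 / (1 + [H⁺]/K2 + [H⁺]²/(K1K2)) = 1 / (1 + 10^+1.63 + 10^-0.02)
   = 1 / (1 + 42.658 + 0.95499) = 1/44.613 = 0.02242
[CO3²⁻] = α₂ × DIC = 0.02242 × 9.73 = 0.218 mmol/kg

[CO3²⁻] = 0.218 mmol/kg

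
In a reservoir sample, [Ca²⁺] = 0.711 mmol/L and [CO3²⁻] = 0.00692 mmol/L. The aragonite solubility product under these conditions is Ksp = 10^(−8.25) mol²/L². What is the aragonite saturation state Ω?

Ω = 0.875

Ksp = 10^(−8.25) = 5.623×10^-9
Ω = [Ca²⁺][CO3²⁻]/Ksp = (0.711×10^-3)(0.00692×10^-3) / 5.623×10^-9 = 0.875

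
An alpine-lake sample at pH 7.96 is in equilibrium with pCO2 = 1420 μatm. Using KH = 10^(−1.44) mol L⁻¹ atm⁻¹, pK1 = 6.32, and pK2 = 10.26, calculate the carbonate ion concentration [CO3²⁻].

[CO3²⁻] = 11.3 μmol/L

[CO2*] = KH · pCO2 = 10^(−1.44) × 1420×10^-6 = 5.156×10^-5 mol/L
α₀ = 1/(1 + K1/[H⁺] + K1K2/[H⁺]²) = 1/(1 + 10^+1.64 + 10^-0.66) = 0.02229
DIC = [CO2*]/α₀ = 5.156×10^-5 / 0.02229 = 2.313 mmol/L
[CO3²⁻] = α₂·DIC; α₂ = 0.004876, so [CO3²⁻] = 0.004876 × 2.313 = 0.0113 mmol/L = 11.3 μmol/L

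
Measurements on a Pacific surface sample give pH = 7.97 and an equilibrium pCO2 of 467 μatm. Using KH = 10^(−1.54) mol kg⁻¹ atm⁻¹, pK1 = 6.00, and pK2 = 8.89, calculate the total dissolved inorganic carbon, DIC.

[CO2*] = KH · pCO2 = 10^(−1.54) × 467×10^-6 = 1.347×10^-5 mol/kg
α₀ = 1/(1 + K1/[H⁺] + K1K2/[H⁺]²) = 1/(1 + 10^+1.97 + 10^+1.05) = 0.009475
DIC = [CO2*]/α₀ = 1.347×10^-5 / 0.009475 = 1.42 mmol/kg

DIC = 1.42 mmol/kg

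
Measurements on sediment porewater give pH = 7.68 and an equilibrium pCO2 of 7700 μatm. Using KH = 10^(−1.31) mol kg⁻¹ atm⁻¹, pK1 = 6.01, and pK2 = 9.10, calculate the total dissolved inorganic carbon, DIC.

[CO2*] = KH · pCO2 = 10^(−1.31) × 7700×10^-6 = 3.771×10^-4 mol/kg
α₀ = 1/(1 + K1/[H⁺] + K1K2/[H⁺]²) = 1/(1 + 10^+1.67 + 10^+0.25) = 0.02018
DIC = [CO2*]/α₀ = 3.771×10^-4 / 0.02018 = 18.7 mmol/kg

DIC = 18.7 mmol/kg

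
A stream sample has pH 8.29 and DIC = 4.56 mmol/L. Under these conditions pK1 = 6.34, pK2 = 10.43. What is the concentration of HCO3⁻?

[HCO3⁻] = 4.48 mmol/L

α₁ = 1 / (1 + [H⁺]/K1 + K2/[H⁺]) = 1 / (1 + 10^-1.95 + 10^-2.14)
   = 1 / (1 + 0.011220 + 0.0072444) = 1/1.0185 = 0.9819
[HCO3⁻] = α₁ × DIC = 0.9819 × 4.56 = 4.48 mmol/L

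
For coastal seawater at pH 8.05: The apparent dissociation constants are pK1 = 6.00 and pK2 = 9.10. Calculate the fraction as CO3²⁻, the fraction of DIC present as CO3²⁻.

α₂ = 0.0812

α₂ = 1 / (1 + [H⁺]/K2 + [H⁺]²/(K1K2)) = 1 / (1 + 10^+1.05 + 10^-1.00)
   = 1 / (1 + 11.220 + 0.10000) = 1/12.320 = 0.08117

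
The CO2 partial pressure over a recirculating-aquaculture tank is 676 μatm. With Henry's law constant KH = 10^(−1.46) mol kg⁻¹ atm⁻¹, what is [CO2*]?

[CO2*] = 23.4 μmol/kg

KH = 10^(−1.46) = 3.467×10^-2 mol kg⁻¹ atm⁻¹
[CO2*] = KH · pCO2 = 3.467×10^-2 × 676×10^-6 atm = 2.34×10^-5 mol/kg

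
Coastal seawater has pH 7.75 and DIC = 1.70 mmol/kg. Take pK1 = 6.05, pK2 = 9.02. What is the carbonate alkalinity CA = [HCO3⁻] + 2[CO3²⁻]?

CA = 1.75 mmol/kg

CA = [HCO3⁻] + 2[CO3²⁻] = (α₁ + 2α₂)·DIC
At pH 7.75: [H⁺]/K1 = 10^-1.70 = 0.019953, K2/[H⁺] = 10^-1.27 = 0.053703
α₁ = 1/(1 + 0.019953 + 0.053703) = 1/1.0737 = 0.9314; α₂ = α₁·K2/[H⁺] = 0.05002
α₁ + 2α₂ = 1.0314
CA = 1.0314 × 1.70 = 1.75 mmol/kg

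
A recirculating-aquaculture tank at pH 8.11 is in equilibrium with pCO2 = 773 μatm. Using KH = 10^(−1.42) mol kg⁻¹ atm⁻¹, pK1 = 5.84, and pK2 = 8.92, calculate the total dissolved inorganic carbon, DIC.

DIC = 6.35 mmol/kg

[CO2*] = KH · pCO2 = 10^(−1.42) × 773×10^-6 = 2.939×10^-5 mol/kg
α₀ = 1/(1 + K1/[H⁺] + K1K2/[H⁺]²) = 1/(1 + 10^+2.27 + 10^+1.46) = 0.004629
DIC = [CO2*]/α₀ = 2.939×10^-5 / 0.004629 = 6.35 mmol/kg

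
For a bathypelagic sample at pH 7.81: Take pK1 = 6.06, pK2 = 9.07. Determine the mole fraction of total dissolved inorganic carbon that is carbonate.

α₂ = 1 / (1 + [H⁺]/K2 + [H⁺]²/(K1K2)) = 1 / (1 + 10^+1.26 + 10^-0.49)
   = 1 / (1 + 18.197 + 0.32359) = 1/19.521 = 0.05123

α₂ = 0.0512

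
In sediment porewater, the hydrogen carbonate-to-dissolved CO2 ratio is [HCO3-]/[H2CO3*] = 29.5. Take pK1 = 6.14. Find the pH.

From K1 = [H⁺][HCO3-]/[H2CO3*]:  pH = pK1 + log₁₀([HCO3-]/[H2CO3*])
log₁₀(29.5) = +1.470
pH = 6.14 + (+1.470) = 7.61

pH = 7.61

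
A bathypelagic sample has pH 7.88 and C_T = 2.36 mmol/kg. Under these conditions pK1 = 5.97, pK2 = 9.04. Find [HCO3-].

α₁ = 1 / (1 + [H⁺]/K1 + K2/[H⁺]) = 1 / (1 + 10^-1.91 + 10^-1.16)
   = 1 / (1 + 0.012303 + 0.069183) = 1/1.0815 = 0.9247
[HCO3⁻] = α₁ × DIC = 0.9247 × 2.36 = 2.18 mmol/kg

[HCO3⁻] = 2.18 mmol/kg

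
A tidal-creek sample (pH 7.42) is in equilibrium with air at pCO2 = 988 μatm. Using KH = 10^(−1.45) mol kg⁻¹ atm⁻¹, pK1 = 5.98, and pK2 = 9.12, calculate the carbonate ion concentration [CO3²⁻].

[CO3²⁻] = 19.3 μmol/kg

[CO2*] = KH · pCO2 = 10^(−1.45) × 988×10^-6 = 3.506×10^-5 mol/kg
α₀ = 1/(1 + K1/[H⁺] + K1K2/[H⁺]²) = 1/(1 + 10^+1.44 + 10^-0.26) = 0.03437
DIC = [CO2*]/α₀ = 3.506×10^-5 / 0.03437 = 1.020 mmol/kg
[CO3²⁻] = α₂·DIC; α₂ = 0.01889, so [CO3²⁻] = 0.01889 × 1.020 = 0.0193 mmol/kg = 19.3 μmol/kg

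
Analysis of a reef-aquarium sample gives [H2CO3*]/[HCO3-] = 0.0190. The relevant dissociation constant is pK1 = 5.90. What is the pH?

From K1 = [H⁺][HCO3-]/[H2CO3*]:  pH = pK1 − log₁₀([H2CO3*]/[HCO3-])
log₁₀(0.0190) = -1.721
pH = 5.90 − (-1.721) = 7.62

pH = 7.62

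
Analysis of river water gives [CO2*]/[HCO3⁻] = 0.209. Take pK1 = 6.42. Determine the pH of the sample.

From K1 = [H⁺][HCO3⁻]/[CO2*]:  pH = pK1 − log₁₀([CO2*]/[HCO3⁻])
log₁₀(0.209) = -0.680
pH = 6.42 − (-0.680) = 7.10

pH = 7.10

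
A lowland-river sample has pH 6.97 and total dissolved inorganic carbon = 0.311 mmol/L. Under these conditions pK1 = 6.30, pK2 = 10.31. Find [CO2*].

α₀ = 1 / (1 + K1/[H⁺] + K1K2/[H⁺]²) = 1 / (1 + 10^+0.67 + 10^-2.67)
   = 1 / (1 + 4.6774 + 0.0021380) = 1/5.6795 = 0.1761
[CO2*] = α₀ × DIC = 0.1761 × 0.311 = 0.0548 mmol/L

[CO2*] = 0.0548 mmol/L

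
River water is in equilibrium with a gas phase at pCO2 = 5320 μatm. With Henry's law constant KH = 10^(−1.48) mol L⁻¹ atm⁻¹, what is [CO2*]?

[CO2*] = 176 μmol/L

KH = 10^(−1.48) = 3.311×10^-2 mol L⁻¹ atm⁻¹
[CO2*] = KH · pCO2 = 3.311×10^-2 × 5320×10^-6 atm = 1.76×10^-4 mol/L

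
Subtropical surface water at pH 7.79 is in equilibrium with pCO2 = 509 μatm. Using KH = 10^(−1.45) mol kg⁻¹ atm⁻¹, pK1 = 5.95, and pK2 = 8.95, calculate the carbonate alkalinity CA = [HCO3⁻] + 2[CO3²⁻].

[CO2*] = KH · pCO2 = 10^(−1.45) × 509×10^-6 = 1.806×10^-5 mol/kg
α₀ = 1/(1 + K1/[H⁺] + K1K2/[H⁺]²) = 1/(1 + 10^+1.84 + 10^+0.68) = 0.01334
DIC = [CO2*]/α₀ = 1.806×10^-5 / 0.01334 = 1.354 mmol/kg
CA = (α₁ + 2α₂)·DIC = (0.9228 + 2×0.06384) × 1.354 = 1.42 mmol/kg

CA = 1.42 mmol/kg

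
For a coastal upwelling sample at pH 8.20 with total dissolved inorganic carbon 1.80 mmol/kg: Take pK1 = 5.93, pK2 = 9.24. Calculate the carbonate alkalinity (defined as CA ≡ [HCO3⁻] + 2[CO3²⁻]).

CA = [HCO3⁻] + 2[CO3²⁻] = (α₁ + 2α₂)·DIC
At pH 8.20: [H⁺]/K1 = 10^-2.27 = 0.0053703, K2/[H⁺] = 10^-1.04 = 0.091201
α₁ = 1/(1 + 0.0053703 + 0.091201) = 1/1.0966 = 0.9119; α₂ = α₁·K2/[H⁺] = 0.08317
α₁ + 2α₂ = 1.0783
CA = 1.0783 × 1.80 = 1.94 mmol/kg

CA = 1.94 mmol/kg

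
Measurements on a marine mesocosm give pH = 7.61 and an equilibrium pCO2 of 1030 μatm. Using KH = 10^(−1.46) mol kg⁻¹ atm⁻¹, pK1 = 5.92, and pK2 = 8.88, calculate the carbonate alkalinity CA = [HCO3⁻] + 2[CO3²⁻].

CA = 1.94 mmol/kg

[CO2*] = KH · pCO2 = 10^(−1.46) × 1030×10^-6 = 3.571×10^-5 mol/kg
α₀ = 1/(1 + K1/[H⁺] + K1K2/[H⁺]²) = 1/(1 + 10^+1.69 + 10^+0.42) = 0.01901
DIC = [CO2*]/α₀ = 3.571×10^-5 / 0.01901 = 1.879 mmol/kg
CA = (α₁ + 2α₂)·DIC = (0.9310 + 2×0.05000) × 1.879 = 1.94 mmol/kg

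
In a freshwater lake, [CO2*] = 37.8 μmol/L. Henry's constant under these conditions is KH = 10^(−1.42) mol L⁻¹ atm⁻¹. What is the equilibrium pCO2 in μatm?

KH = 10^(−1.42) = 3.802×10^-2 mol L⁻¹ atm⁻¹
pCO2 = [CO2*]/KH = 37.8×10^-6 / 3.802×10^-2 = 9.94×10^-4 atm = 994 μatm

pCO2 = 994 μatm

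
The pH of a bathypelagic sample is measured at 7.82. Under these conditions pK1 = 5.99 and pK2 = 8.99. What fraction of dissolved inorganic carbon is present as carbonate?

α₂ = 0.0625

α₂ = 1 / (1 + [H⁺]/K2 + [H⁺]²/(K1K2)) = 1 / (1 + 10^+1.17 + 10^-0.66)
   = 1 / (1 + 14.791 + 0.21878) = 1/16.010 = 0.06246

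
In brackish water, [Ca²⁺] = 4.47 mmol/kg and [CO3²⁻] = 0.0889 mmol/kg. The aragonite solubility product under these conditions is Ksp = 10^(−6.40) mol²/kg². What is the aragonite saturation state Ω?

Ksp = 10^(−6.40) = 3.981×10^-7
Ω = [Ca²⁺][CO3²⁻]/Ksp = (4.47×10^-3)(0.0889×10^-3) / 3.981×10^-7 = 0.998

Ω = 0.998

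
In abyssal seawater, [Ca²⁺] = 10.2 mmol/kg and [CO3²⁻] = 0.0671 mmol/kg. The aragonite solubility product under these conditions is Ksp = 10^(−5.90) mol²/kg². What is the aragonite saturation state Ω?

Ksp = 10^(−5.90) = 1.259×10^-6
Ω = [Ca²⁺][CO3²⁻]/Ksp = (10.2×10^-3)(0.0671×10^-3) / 1.259×10^-6 = 0.544

Ω = 0.544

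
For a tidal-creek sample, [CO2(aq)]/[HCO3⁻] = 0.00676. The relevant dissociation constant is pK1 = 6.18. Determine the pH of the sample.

pH = 8.35

From K1 = [H⁺][HCO3⁻]/[CO2(aq)]:  pH = pK1 − log₁₀([CO2(aq)]/[HCO3⁻])
log₁₀(0.00676) = -2.170
pH = 6.18 − (-2.170) = 8.35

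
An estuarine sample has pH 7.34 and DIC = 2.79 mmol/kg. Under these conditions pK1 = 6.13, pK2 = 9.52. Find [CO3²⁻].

[CO3²⁻] = 17.3 μmol/kg

α₂ = 1 / (1 + [H⁺]/K2 + [H⁺]²/(K1K2)) = 1 / (1 + 10^+2.18 + 10^+0.97)
   = 1 / (1 + 151.36 + 9.3325) = 1/161.69 = 0.006185
[CO3²⁻] = α₂ × DIC = 0.006185 × 2.79 = 0.0173 mmol/kg = 17.3 μmol/kg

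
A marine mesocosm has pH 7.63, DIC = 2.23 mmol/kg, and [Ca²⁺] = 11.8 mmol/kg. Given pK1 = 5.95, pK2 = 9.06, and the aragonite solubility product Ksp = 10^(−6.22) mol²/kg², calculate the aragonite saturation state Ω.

α₂ = 1 / (1 + [H⁺]/K2 + [H⁺]²/(K1K2)) = 1 / (1 + 10^+1.43 + 10^-0.25)
   = 1 / (1 + 26.915 + 0.56234) = 1/28.478 = 0.03512
[CO3²⁻] = α₂ × DIC = 0.03512 × 2.23 = 0.07831 mmol/kg
Ksp = 10^(−6.22) = 6.026×10^-7
Ω = [Ca²⁺][CO3²⁻]/Ksp = (11.8×10^-3)(7.831×10^-5) / 6.026×10^-7 = 1.53

Ω = 1.53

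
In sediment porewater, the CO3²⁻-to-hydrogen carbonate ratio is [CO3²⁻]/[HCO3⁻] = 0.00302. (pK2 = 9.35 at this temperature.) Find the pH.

pH = 6.83

From K2 = [H⁺][CO3²⁻]/[HCO3⁻]:  pH = pK2 + log₁₀([CO3²⁻]/[HCO3⁻])
log₁₀(0.00302) = -2.520
pH = 9.35 + (-2.520) = 6.83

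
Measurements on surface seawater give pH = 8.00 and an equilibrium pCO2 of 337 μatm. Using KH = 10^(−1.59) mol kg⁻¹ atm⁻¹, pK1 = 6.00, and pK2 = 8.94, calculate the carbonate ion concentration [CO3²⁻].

[CO3²⁻] = 0.0995 mmol/kg

[CO2*] = KH · pCO2 = 10^(−1.59) × 337×10^-6 = 8.662×10^-6 mol/kg
α₀ = 1/(1 + K1/[H⁺] + K1K2/[H⁺]²) = 1/(1 + 10^+2.00 + 10^+1.06) = 0.008890
DIC = [CO2*]/α₀ = 8.662×10^-6 / 0.008890 = 0.9743 mmol/kg
[CO3²⁻] = α₂·DIC; α₂ = 0.1021, so [CO3²⁻] = 0.1021 × 0.9743 = 0.0995 mmol/kg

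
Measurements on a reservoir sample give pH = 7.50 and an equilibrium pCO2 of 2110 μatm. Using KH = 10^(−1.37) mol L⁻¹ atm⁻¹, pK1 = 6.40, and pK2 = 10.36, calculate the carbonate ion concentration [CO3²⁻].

[CO3²⁻] = 1.56 μmol/L

[CO2*] = KH · pCO2 = 10^(−1.37) × 2110×10^-6 = 9.001×10^-5 mol/L
α₀ = 1/(1 + K1/[H⁺] + K1K2/[H⁺]²) = 1/(1 + 10^+1.10 + 10^-1.76) = 0.07349
DIC = [CO2*]/α₀ = 9.001×10^-5 / 0.07349 = 1.225 mmol/L
[CO3²⁻] = α₂·DIC; α₂ = 0.001277, so [CO3²⁻] = 0.001277 × 1.225 = 0.00156 mmol/L = 1.56 μmol/L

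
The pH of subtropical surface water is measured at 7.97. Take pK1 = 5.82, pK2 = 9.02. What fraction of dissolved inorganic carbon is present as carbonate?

α₂ = 1 / (1 + [H⁺]/K2 + [H⁺]²/(K1K2)) = 1 / (1 + 10^+1.05 + 10^-1.10)
   = 1 / (1 + 11.220 + 0.079433) = 1/12.300 = 0.08130

α₂ = 0.0813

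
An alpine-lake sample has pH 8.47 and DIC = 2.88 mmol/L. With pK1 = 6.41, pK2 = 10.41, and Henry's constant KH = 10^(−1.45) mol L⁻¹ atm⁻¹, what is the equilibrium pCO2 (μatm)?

pCO2 = 693 μatm

α₀ = 1 / (1 + K1/[H⁺] + K1K2/[H⁺]²) = 1 / (1 + 10^+2.06 + 10^+0.12)
   = 1 / (1 + 114.82 + 1.3183) = 1/117.13 = 0.008537
[CO2*] = α₀ × DIC = 0.008537 × 2.88 = 0.02459 mmol/L
pCO2 = [CO2*]/KH = 2.459×10^-5 / 3.548×10^-2 = 693 μatm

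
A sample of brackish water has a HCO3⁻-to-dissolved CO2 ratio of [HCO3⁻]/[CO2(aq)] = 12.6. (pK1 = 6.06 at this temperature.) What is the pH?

From K1 = [H⁺][HCO3⁻]/[CO2(aq)]:  pH = pK1 + log₁₀([HCO3⁻]/[CO2(aq)])
log₁₀(12.6) = +1.100
pH = 6.06 + (+1.100) = 7.16

pH = 7.16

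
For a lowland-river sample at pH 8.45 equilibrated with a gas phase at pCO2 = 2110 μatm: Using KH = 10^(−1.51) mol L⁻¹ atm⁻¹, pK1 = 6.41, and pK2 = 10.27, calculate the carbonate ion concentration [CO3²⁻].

[CO2*] = KH · pCO2 = 10^(−1.51) × 2110×10^-6 = 6.521×10^-5 mol/L
α₀ = 1/(1 + K1/[H⁺] + K1K2/[H⁺]²) = 1/(1 + 10^+2.04 + 10^+0.22) = 0.008904
DIC = [CO2*]/α₀ = 6.521×10^-5 / 0.008904 = 7.323 mmol/L
[CO3²⁻] = α₂·DIC; α₂ = 0.01478, so [CO3²⁻] = 0.01478 × 7.323 = 0.108 mmol/L

[CO3²⁻] = 0.108 mmol/L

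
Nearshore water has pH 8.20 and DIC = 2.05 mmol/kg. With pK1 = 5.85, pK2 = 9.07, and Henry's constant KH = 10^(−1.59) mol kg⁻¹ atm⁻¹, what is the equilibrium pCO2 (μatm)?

pCO2 = 313 μatm

α₀ = 1 / (1 + K1/[H⁺] + K1K2/[H⁺]²) = 1 / (1 + 10^+2.35 + 10^+1.48)
   = 1 / (1 + 223.87 + 30.200) = 1/255.07 = 0.003920
[CO2*] = α₀ × DIC = 0.003920 × 2.05 = 0.008037 mmol/kg = 8.037 μmol/kg
pCO2 = [CO2*]/KH = 8.037×10^-6 / 2.570×10^-2 = 313 μatm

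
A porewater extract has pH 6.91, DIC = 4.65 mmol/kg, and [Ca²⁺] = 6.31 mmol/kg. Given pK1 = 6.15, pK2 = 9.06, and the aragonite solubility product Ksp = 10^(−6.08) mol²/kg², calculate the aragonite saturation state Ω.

Ω = 0.211

α₂ = 1 / (1 + [H⁺]/K2 + [H⁺]²/(K1K2)) = 1 / (1 + 10^+2.15 + 10^+1.39)
   = 1 / (1 + 141.25 + 24.547) = 1/166.80 = 0.005995
[CO3²⁻] = α₂ × DIC = 0.005995 × 4.65 = 0.02788 mmol/kg
Ksp = 10^(−6.08) = 8.318×10^-7
Ω = [Ca²⁺][CO3²⁻]/Ksp = (6.31×10^-3)(2.788×10^-5) / 8.318×10^-7 = 0.211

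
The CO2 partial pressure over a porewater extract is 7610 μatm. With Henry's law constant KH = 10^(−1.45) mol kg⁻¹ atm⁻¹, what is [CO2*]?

[CO2*] = 270 μmol/kg

KH = 10^(−1.45) = 3.548×10^-2 mol kg⁻¹ atm⁻¹
[CO2*] = KH · pCO2 = 3.548×10^-2 × 7610×10^-6 atm = 2.70×10^-4 mol/kg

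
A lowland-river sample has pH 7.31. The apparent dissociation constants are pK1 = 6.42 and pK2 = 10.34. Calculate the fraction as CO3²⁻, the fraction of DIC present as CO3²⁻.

α₂ = 1 / (1 + [H⁺]/K2 + [H⁺]²/(K1K2)) = 1 / (1 + 10^+3.03 + 10^+2.14)
   = 1 / (1 + 1071.5 + 138.04) = 1/1210.6 = 0.0008261

α₂ = 0.000826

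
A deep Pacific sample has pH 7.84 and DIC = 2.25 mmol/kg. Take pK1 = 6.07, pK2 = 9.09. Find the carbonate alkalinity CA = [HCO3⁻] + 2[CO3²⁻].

CA = 2.33 mmol/kg

CA = [HCO3⁻] + 2[CO3²⁻] = (α₁ + 2α₂)·DIC
At pH 7.84: [H⁺]/K1 = 10^-1.77 = 0.016982, K2/[H⁺] = 10^-1.25 = 0.056234
α₁ = 1/(1 + 0.016982 + 0.056234) = 1/1.0732 = 0.9318; α₂ = α₁·K2/[H⁺] = 0.05240
α₁ + 2α₂ = 1.0366
CA = 1.0366 × 2.25 = 2.33 mmol/kg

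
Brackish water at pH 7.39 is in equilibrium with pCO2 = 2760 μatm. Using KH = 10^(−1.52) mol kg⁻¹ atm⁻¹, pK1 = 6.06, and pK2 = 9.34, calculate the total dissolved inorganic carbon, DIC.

DIC = 1.89 mmol/kg

[CO2*] = KH · pCO2 = 10^(−1.52) × 2760×10^-6 = 8.335×10^-5 mol/kg
α₀ = 1/(1 + K1/[H⁺] + K1K2/[H⁺]²) = 1/(1 + 10^+1.33 + 10^-0.62) = 0.04421
DIC = [CO2*]/α₀ = 8.335×10^-5 / 0.04421 = 1.89 mmol/kg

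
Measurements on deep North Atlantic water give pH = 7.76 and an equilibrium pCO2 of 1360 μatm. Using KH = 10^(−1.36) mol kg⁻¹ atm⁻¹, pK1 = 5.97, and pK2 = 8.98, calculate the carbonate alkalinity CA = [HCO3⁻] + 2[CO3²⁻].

CA = 4.10 mmol/kg

[CO2*] = KH · pCO2 = 10^(−1.36) × 1360×10^-6 = 5.937×10^-5 mol/kg
α₀ = 1/(1 + K1/[H⁺] + K1K2/[H⁺]²) = 1/(1 + 10^+1.79 + 10^+0.57) = 0.01507
DIC = [CO2*]/α₀ = 5.937×10^-5 / 0.01507 = 3.940 mmol/kg
CA = (α₁ + 2α₂)·DIC = (0.9290 + 2×0.05598) × 3.940 = 4.10 mmol/kg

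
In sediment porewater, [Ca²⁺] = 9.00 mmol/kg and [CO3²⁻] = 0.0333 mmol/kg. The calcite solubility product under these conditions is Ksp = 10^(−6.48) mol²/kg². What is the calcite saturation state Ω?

Ksp = 10^(−6.48) = 3.311×10^-7
Ω = [Ca²⁺][CO3²⁻]/Ksp = (9.00×10^-3)(0.0333×10^-3) / 3.311×10^-7 = 0.905

Ω = 0.905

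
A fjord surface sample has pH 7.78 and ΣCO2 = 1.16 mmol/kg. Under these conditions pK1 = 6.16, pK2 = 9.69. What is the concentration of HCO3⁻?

α₁ = 1 / (1 + [H⁺]/K1 + K2/[H⁺]) = 1 / (1 + 10^-1.62 + 10^-1.91)
   = 1 / (1 + 0.023988 + 0.012303) = 1/1.0363 = 0.9650
[HCO3⁻] = α₁ × DIC = 0.9650 × 1.16 = 1.12 mmol/kg

[HCO3⁻] = 1.12 mmol/kg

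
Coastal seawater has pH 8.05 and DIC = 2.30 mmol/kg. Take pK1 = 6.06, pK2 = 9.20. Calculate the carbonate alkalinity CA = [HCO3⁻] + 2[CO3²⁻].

CA = [HCO3⁻] + 2[CO3²⁻] = (α₁ + 2α₂)·DIC
At pH 8.05: [H⁺]/K1 = 10^-1.99 = 0.010233, K2/[H⁺] = 10^-1.15 = 0.070795
α₁ = 1/(1 + 0.010233 + 0.070795) = 1/1.0810 = 0.9250; α₂ = α₁·K2/[H⁺] = 0.06549
α₁ + 2α₂ = 1.0560
CA = 1.0560 × 2.30 = 2.43 mmol/kg

CA = 2.43 mmol/kg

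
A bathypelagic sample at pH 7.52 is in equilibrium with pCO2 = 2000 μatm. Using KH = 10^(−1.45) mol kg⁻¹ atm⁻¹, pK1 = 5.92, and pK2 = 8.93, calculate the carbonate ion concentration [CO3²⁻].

[CO2*] = KH · pCO2 = 10^(−1.45) × 2000×10^-6 = 7.096×10^-5 mol/kg
α₀ = 1/(1 + K1/[H⁺] + K1K2/[H⁺]²) = 1/(1 + 10^+1.60 + 10^+0.19) = 0.02361
DIC = [CO2*]/α₀ = 7.096×10^-5 / 0.02361 = 3.006 mmol/kg
[CO3²⁻] = α₂·DIC; α₂ = 0.03656, so [CO3²⁻] = 0.03656 × 3.006 = 0.110 mmol/kg

[CO3²⁻] = 0.110 mmol/kg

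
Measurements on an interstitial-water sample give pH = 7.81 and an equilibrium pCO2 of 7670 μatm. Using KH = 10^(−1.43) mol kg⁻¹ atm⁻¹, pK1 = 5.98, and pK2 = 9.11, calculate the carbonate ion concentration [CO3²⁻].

[CO3²⁻] = 0.966 mmol/kg

[CO2*] = KH · pCO2 = 10^(−1.43) × 7670×10^-6 = 2.850×10^-4 mol/kg
α₀ = 1/(1 + K1/[H⁺] + K1K2/[H⁺]²) = 1/(1 + 10^+1.83 + 10^+0.53) = 0.01389
DIC = [CO2*]/α₀ = 2.850×10^-4 / 0.01389 = 20.52 mmol/kg
[CO3²⁻] = α₂·DIC; α₂ = 0.04706, so [CO3²⁻] = 0.04706 × 20.52 = 0.966 mmol/kg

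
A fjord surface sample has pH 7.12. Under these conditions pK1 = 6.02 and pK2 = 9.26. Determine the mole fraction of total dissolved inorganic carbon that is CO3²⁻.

α₂ = 1 / (1 + [H⁺]/K2 + [H⁺]²/(K1K2)) = 1 / (1 + 10^+2.14 + 10^+1.04)
   = 1 / (1 + 138.04 + 10.965) = 1/150.00 = 0.006667

α₂ = 0.00667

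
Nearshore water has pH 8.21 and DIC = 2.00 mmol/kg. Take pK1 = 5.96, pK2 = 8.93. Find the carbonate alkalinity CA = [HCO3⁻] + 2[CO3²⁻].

CA = 2.31 mmol/kg

CA = [HCO3⁻] + 2[CO3²⁻] = (α₁ + 2α₂)·DIC
At pH 8.21: [H⁺]/K1 = 10^-2.25 = 0.0056234, K2/[H⁺] = 10^-0.72 = 0.19055
α₁ = 1/(1 + 0.0056234 + 0.19055) = 1/1.1962 = 0.8360; α₂ = α₁·K2/[H⁺] = 0.1593
α₁ + 2α₂ = 1.1546
CA = 1.1546 × 2.00 = 2.31 mmol/kg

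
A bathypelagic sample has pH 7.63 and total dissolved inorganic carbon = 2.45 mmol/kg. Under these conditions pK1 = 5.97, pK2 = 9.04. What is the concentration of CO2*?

[CO2*] = 0.0505 mmol/kg

α₀ = 1 / (1 + K1/[H⁺] + K1K2/[H⁺]²) = 1 / (1 + 10^+1.66 + 10^+0.25)
   = 1 / (1 + 45.709 + 1.7783) = 1/48.487 = 0.02062
[CO2*] = α₀ × DIC = 0.02062 × 2.45 = 0.0505 mmol/kg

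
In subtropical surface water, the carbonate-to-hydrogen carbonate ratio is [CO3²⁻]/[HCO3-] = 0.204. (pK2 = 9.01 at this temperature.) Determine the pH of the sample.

From K2 = [H⁺][CO3²⁻]/[HCO3-]:  pH = pK2 + log₁₀([CO3²⁻]/[HCO3-])
log₁₀(0.204) = -0.690
pH = 9.01 + (-0.690) = 8.32

pH = 8.32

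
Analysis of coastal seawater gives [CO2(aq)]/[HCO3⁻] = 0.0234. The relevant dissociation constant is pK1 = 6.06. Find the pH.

From K1 = [H⁺][HCO3⁻]/[CO2(aq)]:  pH = pK1 − log₁₀([CO2(aq)]/[HCO3⁻])
log₁₀(0.0234) = -1.631
pH = 6.06 − (-1.631) = 7.69

pH = 7.69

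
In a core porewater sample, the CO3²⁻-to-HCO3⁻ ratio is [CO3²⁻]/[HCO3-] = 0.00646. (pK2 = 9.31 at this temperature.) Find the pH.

From K2 = [H⁺][CO3²⁻]/[HCO3-]:  pH = pK2 + log₁₀([CO3²⁻]/[HCO3-])
log₁₀(0.00646) = -2.190
pH = 9.31 + (-2.190) = 7.12

pH = 7.12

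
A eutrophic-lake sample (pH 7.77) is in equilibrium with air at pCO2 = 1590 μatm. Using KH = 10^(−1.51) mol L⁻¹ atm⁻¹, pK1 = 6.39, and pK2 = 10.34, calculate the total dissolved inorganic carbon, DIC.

DIC = 1.23 mmol/L

[CO2*] = KH · pCO2 = 10^(−1.51) × 1590×10^-6 = 4.914×10^-5 mol/L
α₀ = 1/(1 + K1/[H⁺] + K1K2/[H⁺]²) = 1/(1 + 10^+1.38 + 10^-1.19) = 0.03992
DIC = [CO2*]/α₀ = 4.914×10^-5 / 0.03992 = 1.23 mmol/L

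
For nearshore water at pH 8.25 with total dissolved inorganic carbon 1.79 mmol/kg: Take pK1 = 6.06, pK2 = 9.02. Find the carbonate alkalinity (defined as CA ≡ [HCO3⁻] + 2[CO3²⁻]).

CA = [HCO3⁻] + 2[CO3²⁻] = (α₁ + 2α₂)·DIC
At pH 8.25: [H⁺]/K1 = 10^-2.19 = 0.0064565, K2/[H⁺] = 10^-0.77 = 0.16982
α₁ = 1/(1 + 0.0064565 + 0.16982) = 1/1.1763 = 0.8501; α₂ = α₁·K2/[H⁺] = 0.1444
α₁ + 2α₂ = 1.1389
CA = 1.1389 × 1.79 = 2.04 mmol/kg

CA = 2.04 mmol/kg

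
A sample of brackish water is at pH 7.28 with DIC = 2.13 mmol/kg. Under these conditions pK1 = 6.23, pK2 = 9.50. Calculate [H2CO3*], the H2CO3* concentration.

α₀ = 1 / (1 + K1/[H⁺] + K1K2/[H⁺]²) = 1 / (1 + 10^+1.05 + 10^-1.17)
   = 1 / (1 + 11.220 + 0.067608) = 1/12.288 = 0.08138
[CO2*] = α₀ × DIC = 0.08138 × 2.13 = 0.173 mmol/kg

[CO2*] = 0.173 mmol/kg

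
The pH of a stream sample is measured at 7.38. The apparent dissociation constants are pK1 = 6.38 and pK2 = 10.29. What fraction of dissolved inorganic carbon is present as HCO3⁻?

α₁ = 1 / (1 + [H⁺]/K1 + K2/[H⁺]) = 1 / (1 + 10^-1.00 + 10^-2.91)
   = 1 / (1 + 0.10000 + 0.0012303) = 1/1.1012 = 0.9081

α₁ = 0.908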